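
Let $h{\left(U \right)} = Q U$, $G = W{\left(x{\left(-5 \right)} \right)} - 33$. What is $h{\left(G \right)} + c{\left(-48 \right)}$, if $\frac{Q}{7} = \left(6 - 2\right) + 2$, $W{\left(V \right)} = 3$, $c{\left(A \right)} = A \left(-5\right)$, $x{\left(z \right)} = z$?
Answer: $-1020$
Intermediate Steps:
$c{\left(A \right)} = - 5 A$
$Q = 42$ ($Q = 7 \left(\left(6 - 2\right) + 2\right) = 7 \left(4 + 2\right) = 7 \cdot 6 = 42$)
$G = -30$ ($G = 3 - 33 = -30$)
$h{\left(U \right)} = 42 U$
$h{\left(G \right)} + c{\left(-48 \right)} = 42 \left(-30\right) - -240 = -1260 + 240 = -1020$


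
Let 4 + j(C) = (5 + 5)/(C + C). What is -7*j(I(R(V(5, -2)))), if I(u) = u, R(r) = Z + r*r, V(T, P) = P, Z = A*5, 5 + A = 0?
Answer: 89/3 ≈ 29.667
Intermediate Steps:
A = -5 (A = -5 + 0 = -5)
Z = -25 (Z = -5*5 = -25)
R(r) = -25 + r**2 (R(r) = -25 + r*r = -25 + r**2)
j(C) = -4 + 5/C (j(C) = -4 + (5 + 5)/(C + C) = -4 + 10/((2*C)) = -4 + 10*(1/(2*C)) = -4 + 5/C)
-7*j(I(R(V(5, -2)))) = -7*(-4 + 5/(-25 + (-2)**2)) = -7*(-4 + 5/(-25 + 4)) = -7*(-4 + 5/(-21)) = -7*(-4 + 5*(-1/21)) = -7*(-4 - 5/21) = -7*(-89/21) = 89/3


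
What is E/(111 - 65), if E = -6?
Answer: -3/23 ≈ -0.13043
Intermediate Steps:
E/(111 - 65) = -6/(111 - 65) = -6/46 = (1/46)*(-6) = -3/23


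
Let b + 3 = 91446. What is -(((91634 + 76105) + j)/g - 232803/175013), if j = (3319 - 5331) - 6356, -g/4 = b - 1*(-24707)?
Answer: 136052270623/81311039800 ≈ 1.6732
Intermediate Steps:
b = 91443 (b = -3 + 91446 = 91443)
g = -464600 (g = -4*(91443 - 1*(-24707)) = -4*(91443 + 24707) = -4*116150 = -464600)
j = -8368 (j = -2012 - 6356 = -8368)
-(((91634 + 76105) + j)/g - 232803/175013) = -(((91634 + 76105) - 8368)/(-464600) - 232803/175013) = -((167739 - 8368)*(-1/464600) - 232803*1/175013) = -(159371*(-1/464600) - 232803/175013) = -(-159371/464600 - 232803/175013) = -1*(-136052270623/81311039800) = 136052270623/81311039800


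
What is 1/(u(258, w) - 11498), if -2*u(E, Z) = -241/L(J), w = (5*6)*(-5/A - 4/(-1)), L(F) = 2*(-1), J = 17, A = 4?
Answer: -4/46233 ≈ -8.6518e-5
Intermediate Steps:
L(F) = -2
w = 165/2 (w = (5*6)*(-5/4 - 4/(-1)) = 30*(-5*¼ - 4*(-1)) = 30*(-5/4 + 4) = 30*(11/4) = 165/2 ≈ 82.500)
u(E, Z) = -241/4 (u(E, Z) = -(-241)/(2*(-2)) = -(-241)*(-1)/(2*2) = -½*241/2 = -241/4)
1/(u(258, w) - 11498) = 1/(-241/4 - 11498) = 1/(-46233/4) = -4/46233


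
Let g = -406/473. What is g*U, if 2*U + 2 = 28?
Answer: -5278/473 ≈ -11.159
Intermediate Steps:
g = -406/473 (g = -406*1/473 = -406/473 ≈ -0.85835)
U = 13 (U = -1 + (1/2)*28 = -1 + 14 = 13)
g*U = -406/473*13 = -5278/473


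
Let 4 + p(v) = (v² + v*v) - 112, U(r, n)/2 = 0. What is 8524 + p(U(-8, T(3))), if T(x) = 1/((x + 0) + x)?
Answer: 8408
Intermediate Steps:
T(x) = 1/(2*x) (T(x) = 1/(x + x) = 1/(2*x))
U(r, n) = 0 (U(r, n) = 2*0 = 0)
p(v) = -116 + 2*v² (p(v) = -4 + ((v² + v*v) - 112) = -4 + ((v² + v²) - 112) = -4 + (2*v² - 112) = -4 + (-112 + 2*v²) = -116 + 2*v²)
8524 + p(U(-8, T(3))) = 8524 + (-116 + 2*0²) = 8524 + (-116 + 2*0) = 8524 + (-116 + 0) = 8524 - 116 = 8408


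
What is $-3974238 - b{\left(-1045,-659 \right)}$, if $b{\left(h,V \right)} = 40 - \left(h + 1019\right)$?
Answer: $-3974304$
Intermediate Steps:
$b{\left(h,V \right)} = -979 - h$ ($b{\left(h,V \right)} = 40 - \left(1019 + h\right) = -979 - h$)
$-3974238 - b{\left(-1045,-659 \right)} = -3974238 - \left(-979 - -1045\right) = -3974238 - \left(-979 + 1045\right) = -3974238 - 66 = -3974304$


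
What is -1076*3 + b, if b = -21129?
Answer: -24357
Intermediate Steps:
-1076*3 + b = -1076*3 - 21129 = -3228 - 21129 = -24357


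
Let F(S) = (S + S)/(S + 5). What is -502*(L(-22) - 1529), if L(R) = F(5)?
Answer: 767056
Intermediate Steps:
F(S) = 2*S/(5 + S) (F(S) = (2*S)/(5 + S) = 2*S/(5 + S))
L(R) = 1 (L(R) = 2*5/(5 + 5) = 2*5/10 = 2*5*(⅒) = 1)
-502*(L(-22) - 1529) = -502*(1 - 1529) = -502*(-1528) = 767056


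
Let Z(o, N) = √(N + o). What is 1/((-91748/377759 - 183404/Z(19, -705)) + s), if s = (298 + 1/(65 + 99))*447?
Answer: 175365168935712571591076/23424679371748480885914091815 - 2463736081986332162464*I*√14/23424679371748480885914091815 ≈ 7.4863e-6 - 3.9354e-7*I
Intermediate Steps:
s = 21846231/164 (s = (298 + 1/164)*447 = (48873/164)*447 = 21846231/164 ≈ 1.3321e+5)
1/((-91748/377759 - 183404/Z(19, -705)) + s) = 1/((-91748/377759 - 183404/√(-705 + 19)) + 21846231/164) = 1/((-91748*1/377759 - 183404*(-I*√14/98)) + 21846231/164) = 1/((-91748/377759 - 183404*(-I*√14/98)) + 21846231/164) = 1/((-91748/377759 - (-91702)*I*√14/49) + 21846231/164) = 1/((-91748/377759 + 91702*I*√14/49) + 21846231/164) = 1/(8252595329657/61952476 + 91702*I*√14/49)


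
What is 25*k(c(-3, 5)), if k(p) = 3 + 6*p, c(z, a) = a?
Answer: 825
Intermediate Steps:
25*k(c(-3, 5)) = 25*(3 + 6*5) = 25*(3 + 30) = 25*33 = 825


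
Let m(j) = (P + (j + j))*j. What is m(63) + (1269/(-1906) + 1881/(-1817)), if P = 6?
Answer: 28794096873/3463202 ≈ 8314.3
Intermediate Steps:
m(j) = j*(6 + 2*j) (m(j) = (6 + (j + j))*j = (6 + 2*j)*j = j*(6 + 2*j))
m(63) + (1269/(-1906) + 1881/(-1817)) = 2*63*(3 + 63) + (1269/(-1906) + 1881/(-1817)) = 2*63*66 + (1269*(-1/1906) + 1881*(-1/1817)) = 8316 + (-1269/1906 - 1881/1817) = 8316 - 5890959/3463202 = 28794096873/3463202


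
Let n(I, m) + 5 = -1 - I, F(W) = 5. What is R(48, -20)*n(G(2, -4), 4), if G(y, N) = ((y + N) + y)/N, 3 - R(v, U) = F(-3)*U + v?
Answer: -330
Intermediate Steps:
R(v, U) = 3 - v - 5*U (R(v, U) = 3 - (5*U + v) = 3 - (v + 5*U) = 3 + (-v - 5*U) = 3 - v - 5*U)
G(y, N) = (N + 2*y)/N (G(y, N) = ((N + y) + y)/N = (N + 2*y)/N)
n(I, m) = -6 - I (n(I, m) = -5 + (-1 - I) = -6 - I)
R(48, -20)*n(G(2, -4), 4) = (3 - 1*48 - 5*(-20))*(-6 - (-4 + 2*2)/(-4)) = (3 - 48 + 100)*(-6 - (-1)*(-4 + 4)/4) = 55*(-6 - (-1)*0/4) = 55*(-6 - 1*0) = 55*(-6 + 0) = 55*(-6) = -330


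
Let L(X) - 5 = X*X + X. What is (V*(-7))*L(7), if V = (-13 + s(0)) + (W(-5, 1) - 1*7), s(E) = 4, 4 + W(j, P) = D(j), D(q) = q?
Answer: 10675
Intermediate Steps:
W(j, P) = -4 + j
L(X) = 5 + X + X**2 (L(X) = 5 + (X*X + X) = 5 + (X**2 + X) = 5 + (X + X**2) = 5 + X + X**2)
V = -25 (V = (-13 + 4) + ((-4 - 5) - 1*7) = -9 + (-9 - 7) = -9 - 16 = -25)
(V*(-7))*L(7) = (-25*(-7))*(5 + 7 + 7**2) = 175*(5 + 7 + 49) = 175*61 = 10675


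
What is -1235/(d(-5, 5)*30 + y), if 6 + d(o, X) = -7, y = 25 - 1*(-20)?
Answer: 247/69 ≈ 3.5797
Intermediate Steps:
y = 45 (y = 25 + 20 = 45)
d(o, X) = -13 (d(o, X) = -6 - 7 = -13)
-1235/(d(-5, 5)*30 + y) = -1235/(-13*30 + 45) = -1235/(-390 + 45) = -1235/(-345) = -1235*(-1/345) = 247/69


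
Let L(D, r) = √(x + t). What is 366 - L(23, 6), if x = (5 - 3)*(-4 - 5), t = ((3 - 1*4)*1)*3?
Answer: 366 - I*√21 ≈ 366.0 - 4.5826*I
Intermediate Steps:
t = -3 (t = ((3 - 4)*1)*3 = -1*1*3 = -1*3 = -3)
x = -18 (x = 2*(-9) = -18)
L(D, r) = I*√21 (L(D, r) = √(-18 - 3) = √(-21) = I*√21)
366 - L(23, 6) = 366 - I*√21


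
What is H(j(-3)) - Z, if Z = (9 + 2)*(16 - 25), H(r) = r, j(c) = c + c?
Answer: 93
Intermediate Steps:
j(c) = 2*c
Z = -99 (Z = 11*(-9) = -99)
H(j(-3)) - Z = 2*(-3) - 1*(-99) = -6 + 99 = 93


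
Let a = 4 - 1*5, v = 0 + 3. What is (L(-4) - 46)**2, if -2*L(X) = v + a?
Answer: 2209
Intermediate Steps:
v = 3
a = -1 (a = 4 - 5 = -1)
L(X) = -1 (L(X) = -(3 - 1)/2 = -1/2*2 = -1)
(L(-4) - 46)**2 = (-1 - 46)**2 = (-47)**2 = 2209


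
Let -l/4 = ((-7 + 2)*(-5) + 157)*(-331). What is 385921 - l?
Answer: 144953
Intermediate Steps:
l = 240968 (l = -4*((-7 + 2)*(-5) + 157)*(-331) = -4*(-5*(-5) + 157)*(-331) = -4*(25 + 157)*(-331) = -728*(-331) = -4*(-60242) = 240968)
385921 - l = 385921 - 1*240968 = 385921 - 240968 = 144953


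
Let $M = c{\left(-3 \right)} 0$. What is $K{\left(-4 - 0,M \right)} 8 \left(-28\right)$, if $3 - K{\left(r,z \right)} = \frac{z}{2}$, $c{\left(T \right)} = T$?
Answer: $-672$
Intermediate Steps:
$M = 0$ ($M = \left(-3\right) 0 = 0$)
$K{\left(r,z \right)} = 3 - \frac{z}{2}$
$K{\left(-4 - 0,M \right)} 8 \left(-28\right) = \left(3 - 0\right) 8 \left(-28\right) = \left(3 + 0\right) \left(-224\right) = 3 \left(-224\right) = -672$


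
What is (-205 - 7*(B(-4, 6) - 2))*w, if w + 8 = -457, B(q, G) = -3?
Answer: 79050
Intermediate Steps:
w = -465 (w = -8 - 457 = -465)
(-205 - 7*(B(-4, 6) - 2))*w = (-205 - 7*(-3 - 2))*(-465) = (-205 - 7*(-5))*(-465) = (-205 + 35)*(-465) = -170*(-465) = 79050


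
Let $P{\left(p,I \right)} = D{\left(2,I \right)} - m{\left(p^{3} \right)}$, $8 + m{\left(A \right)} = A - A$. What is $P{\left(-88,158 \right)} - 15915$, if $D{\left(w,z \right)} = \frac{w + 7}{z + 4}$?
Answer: $- \frac{286325}{18} \approx -15907.0$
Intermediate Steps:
$D{\left(w,z \right)} = \frac{7 + w}{4 + z}$
$m{\left(A \right)} = -8$ ($m{\left(A \right)} = -8 + \left(A - A\right) = -8 + 0 = -8$)
$P{\left(p,I \right)} = 8 + \frac{9}{4 + I}$ ($P{\left(p,I \right)} = \frac{7 + 2}{4 + I} - -8 = \frac{1}{4 + I} 9 + 8 = \frac{9}{4 + I} + 8 = 8 + \frac{9}{4 + I}$)
$P{\left(-88,158 \right)} - 15915 = \frac{41 + 8 \cdot 158}{4 + 158} - 15915 = \frac{41 + 1264}{162} - 15915 = \frac{1}{162} \cdot 1305 - 15915 = \frac{145}{18} - 15915 = - \frac{286325}{18}$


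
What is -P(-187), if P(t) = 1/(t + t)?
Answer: 1/374 ≈ 0.0026738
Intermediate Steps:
P(t) = 1/(2*t)
-P(-187) = -1/(2*(-187)) = -(-1)/(2*187) = -1*(-1/374) = 1/374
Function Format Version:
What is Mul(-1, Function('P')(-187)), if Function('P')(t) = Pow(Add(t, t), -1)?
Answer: Rational(1, 374) ≈ 0.0026738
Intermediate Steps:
Function('P')(t) = Mul(Rational(1, 2), Pow(t, -1)) (Function('P')(t) = Pow(Mul(2, t), -1) = Mul(Rational(1, 2), Pow(t, -1)))
Mul(-1, Function('P')(-187)) = Mul(-1, Mul(Rational(1, 2), Pow(-187, -1))) = Mul(-1, Mul(Rational(1, 2), Rational(-1, 187))) = Mul(-1, Rational(-1, 374)) = Rational(1, 374)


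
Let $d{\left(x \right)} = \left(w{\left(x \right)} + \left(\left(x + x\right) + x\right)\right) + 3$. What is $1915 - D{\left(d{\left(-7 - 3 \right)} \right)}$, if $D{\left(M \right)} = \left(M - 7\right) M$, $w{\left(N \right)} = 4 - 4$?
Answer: $997$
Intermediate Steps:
$w{\left(N \right)} = 0$ ($w{\left(N \right)} = 4 - 4 = 0$)
$d{\left(x \right)} = 3 + 3 x$ ($d{\left(x \right)} = \left(0 + \left(\left(x + x\right) + x\right)\right) + 3 = \left(0 + \left(2 x + x\right)\right) + 3 = \left(0 + 3 x\right) + 3 = 3 x + 3 = 3 + 3 x$)
$D{\left(M \right)} = M \left(-7 + M\right)$ ($D{\left(M \right)} = \left(-7 + M\right) M = M \left(-7 + M\right)$)
$1915 - D{\left(d{\left(-7 - 3 \right)} \right)} = 1915 - \left(3 + 3 \left(-7 - 3\right)\right) \left(-7 + \left(3 + 3 \left(-7 - 3\right)\right)\right) = 1915 - \left(3 + 3 \left(-10\right)\right) \left(-7 + \left(3 + 3 \left(-10\right)\right)\right) = 1915 - \left(3 - 30\right) \left(-7 + \left(3 - 30\right)\right) = 1915 - - 27 \left(-7 - 27\right) = 1915 - \left(-27\right) \left(-34\right) = 1915 - 918 = 997$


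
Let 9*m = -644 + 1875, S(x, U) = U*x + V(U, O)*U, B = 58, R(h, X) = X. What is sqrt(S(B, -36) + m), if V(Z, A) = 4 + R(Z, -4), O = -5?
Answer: I*sqrt(17561)/3 ≈ 44.173*I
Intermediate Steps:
V(Z, A) = 0 (V(Z, A) = 4 - 4 = 0)
S(x, U) = U*x (S(x, U) = U*x + 0*U = U*x + 0 = U*x)
m = 1231/9 (m = (-644 + 1875)/9 = (1/9)*1231 = 1231/9 ≈ 136.78)
sqrt(S(B, -36) + m) = sqrt(-36*58 + 1231/9) = sqrt(-2088 + 1231/9) = sqrt(-17561/9) = I*sqrt(17561)/3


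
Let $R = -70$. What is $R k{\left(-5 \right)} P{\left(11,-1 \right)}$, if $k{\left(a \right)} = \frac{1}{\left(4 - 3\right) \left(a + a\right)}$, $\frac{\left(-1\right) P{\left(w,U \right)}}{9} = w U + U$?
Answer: $756$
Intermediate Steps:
$P{\left(w,U \right)} = - 9 U - 9 U w$ ($P{\left(w,U \right)} = - 9 \left(w U + U\right) = - 9 \left(U w + U\right) = - 9 \left(U + U w\right) = - 9 U - 9 U w$)
$k{\left(a \right)} = \frac{1}{2 a}$ ($k{\left(a \right)} = \frac{1}{1 \cdot 2 a} = \frac{1}{2 a}$)
$R k{\left(-5 \right)} P{\left(11,-1 \right)} = - 70 \frac{1}{2 \left(-5\right)} \left(\left(-9\right) \left(-1\right) \left(1 + 11\right)\right) = - 70 \cdot \frac{1}{2} \left(- \frac{1}{5}\right) \left(\left(-9\right) \left(-1\right) 12\right) = \left(-70\right) \left(- \frac{1}{10}\right) 108 = 7 \cdot 108 = 756$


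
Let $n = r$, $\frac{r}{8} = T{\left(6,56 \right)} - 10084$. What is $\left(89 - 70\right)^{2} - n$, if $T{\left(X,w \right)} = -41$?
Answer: $81361$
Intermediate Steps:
$r = -81000$ ($r = 8 \left(-41 - 10084\right) = 8 \left(-10125\right) = -81000$)
$n = -81000$
$\left(89 - 70\right)^{2} - n = \left(89 - 70\right)^{2} - -81000 = 19^{2} + 81000 = 361 + 81000 = 81361$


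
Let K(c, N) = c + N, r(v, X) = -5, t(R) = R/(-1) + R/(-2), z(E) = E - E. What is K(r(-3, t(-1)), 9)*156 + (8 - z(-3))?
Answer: 632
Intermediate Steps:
z(E) = 0
t(R) = -3*R/2 (t(R) = R*(-1) + R*(-½) = -R - R/2 = -3*R/2)
K(c, N) = N + c
K(r(-3, t(-1)), 9)*156 + (8 - z(-3)) = (9 - 5)*156 + (8 - 1*0) = 4*156 + (8 + 0) = 624 + 8 = 632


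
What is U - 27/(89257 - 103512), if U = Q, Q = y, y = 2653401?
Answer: 37824231282/14255 ≈ 2.6534e+6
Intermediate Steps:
Q = 2653401
U = 2653401
U - 27/(89257 - 103512) = 2653401 - 27/(89257 - 103512) = 2653401 - 27/(-14255) = 2653401 - 27*(-1)/14255 = 2653401 - 1*(-27/14255) = 2653401 + 27/14255 = 37824231282/14255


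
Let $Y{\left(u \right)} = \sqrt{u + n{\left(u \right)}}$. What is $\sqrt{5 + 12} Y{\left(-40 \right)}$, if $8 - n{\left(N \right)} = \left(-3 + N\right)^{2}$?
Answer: $3 i \sqrt{3553} \approx 178.82 i$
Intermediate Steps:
$n{\left(N \right)} = 8 - \left(-3 + N\right)^{2}$
$Y{\left(u \right)} = \sqrt{8 + u - \left(-3 + u\right)^{2}}$ ($Y{\left(u \right)} = \sqrt{u - \left(-8 + \left(-3 + u\right)^{2}\right)} = \sqrt{8 + u - \left(-3 + u\right)^{2}}$)
$\sqrt{5 + 12} Y{\left(-40 \right)} = \sqrt{5 + 12} \sqrt{8 - 40 - \left(-3 - 40\right)^{2}} = \sqrt{17} \sqrt{8 - 40 - \left(-43\right)^{2}} = \sqrt{17} \sqrt{8 - 40 - 1849} = \sqrt{17} \sqrt{-1881} = \sqrt{17} \cdot 3 i \sqrt{209} = 3 i \sqrt{3553}$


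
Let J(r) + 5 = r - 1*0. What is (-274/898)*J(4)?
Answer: 137/449 ≈ 0.30512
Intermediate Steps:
J(r) = -5 + r (J(r) = -5 + (r - 1*0) = -5 + (r + 0) = -5 + r)
(-274/898)*J(4) = (-274/898)*(-5 + 4) = -274*1/898*(-1) = -137/449*(-1) = 137/449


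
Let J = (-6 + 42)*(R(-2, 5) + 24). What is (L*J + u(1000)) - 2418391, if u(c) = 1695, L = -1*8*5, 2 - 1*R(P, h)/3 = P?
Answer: -2468536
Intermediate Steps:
R(P, h) = 6 - 3*P
J = 1296 (J = (-6 + 42)*((6 - 3*(-2)) + 24) = 36*((6 + 6) + 24) = 36*(12 + 24) = 36*36 = 1296)
L = -40 (L = -8*5 = -40)
(L*J + u(1000)) - 2418391 = (-40*1296 + 1695) - 2418391 = (-51840 + 1695) - 2418391 = -50145 - 2418391 = -2468536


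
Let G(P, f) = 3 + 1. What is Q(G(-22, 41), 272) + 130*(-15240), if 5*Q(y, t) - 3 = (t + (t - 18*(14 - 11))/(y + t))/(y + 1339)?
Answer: -1835918010353/926670 ≈ -1.9812e+6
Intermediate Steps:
G(P, f) = 4
Q(y, t) = ⅗ + (t + (-54 + t)/(t + y))/(5*(1339 + y)) (Q(y, t) = ⅗ + ((t + (t - 18*(14 - 11))/(y + t))/(y + 1339))/5 = ⅗ + ((t + (t - 18*3)/(t + y))/(1339 + y))/5 = ⅗ + ((t + (t - 54)/(t + y))/(1339 + y))/5 = ⅗ + ((t + (-54 + t)/(t + y))/(1339 + y))/5 = ⅗ + (t + (-54 + t)/(t + y))/(5*(1339 + y)))
Q(G(-22, 41), 272) + 130*(-15240) = (-54 + 272² + 3*4² + 4017*4 + 4018*272 + 4*272*4)/(5*(4² + 1339*272 + 1339*4 + 272*4)) + 130*(-15240) = (-54 + 73984 + 3*16 + 16068 + 1092896 + 4352)/(5*(16 + 364208 + 5356 + 1088)) - 1981200 = (⅕)*(-54 + 73984 + 48 + 16068 + 1092896 + 4352)/370668 - 1981200 = (⅕)*(1/370668)*1187294 - 1981200 = 593647/926670 - 1981200 = -1835918010353/926670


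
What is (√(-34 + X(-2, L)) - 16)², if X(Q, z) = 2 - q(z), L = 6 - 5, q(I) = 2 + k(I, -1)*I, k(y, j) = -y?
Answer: (16 - I*√33)² ≈ 223.0 - 183.83*I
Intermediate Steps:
q(I) = 2 - I² (q(I) = 2 + (-I)*I = 2 - I²)
L = 1
X(Q, z) = z² (X(Q, z) = 2 - (2 - z²) = 2 + (-2 + z²) = z²)
(√(-34 + X(-2, L)) - 16)² = (√(-34 + 1²) - 16)² = (√(-34 + 1) - 16)² = (√(-33) - 16)² = (I*√33 - 16)² = (-16 + I*√33)²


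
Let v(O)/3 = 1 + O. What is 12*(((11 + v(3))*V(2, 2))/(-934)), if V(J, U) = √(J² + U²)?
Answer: -276*√2/467 ≈ -0.83581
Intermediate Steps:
v(O) = 3 + 3*O (v(O) = 3*(1 + O) = 3 + 3*O)
12*(((11 + v(3))*V(2, 2))/(-934)) = 12*(((11 + (3 + 3*3))*√(2² + 2²))/(-934)) = 12*(((11 + (3 + 9))*√(4 + 4))*(-1/934)) = 12*(((11 + 12)*√8)*(-1/934)) = 12*((23*(2*√2))*(-1/934)) = 12*((46*√2)*(-1/934)) = 12*(-23*√2/467) = -276*√2/467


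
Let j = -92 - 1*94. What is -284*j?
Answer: 52824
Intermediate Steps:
j = -186 (j = -92 - 94 = -186)
-284*j = -284*(-186) = 52824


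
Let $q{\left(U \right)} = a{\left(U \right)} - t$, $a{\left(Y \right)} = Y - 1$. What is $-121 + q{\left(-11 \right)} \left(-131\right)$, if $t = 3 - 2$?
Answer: $1582$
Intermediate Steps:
$t = 1$
$a{\left(Y \right)} = -1 + Y$ ($a{\left(Y \right)} = Y - 1 = -1 + Y$)
$q{\left(U \right)} = -2 + U$ ($q{\left(U \right)} = \left(-1 + U\right) - 1 = -2 + U$)
$-121 + q{\left(-11 \right)} \left(-131\right) = -121 + \left(-2 - 11\right) \left(-131\right) = -121 - -1703 = -121 + 1703 = 1582$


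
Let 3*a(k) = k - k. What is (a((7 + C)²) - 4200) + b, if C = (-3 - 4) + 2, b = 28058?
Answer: 23858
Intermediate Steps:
C = -5 (C = -7 + 2 = -5)
a(k) = 0 (a(k) = (k - k)/3 = (⅓)*0 = 0)
(a((7 + C)²) - 4200) + b = (0 - 4200) + 28058 = -4200 + 28058 = 23858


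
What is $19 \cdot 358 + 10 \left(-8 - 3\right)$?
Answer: $6692$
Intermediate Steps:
$19 \cdot 358 + 10 \left(-8 - 3\right) = 6802 + 10 \left(-11\right) = 6802 - 110 = 6692$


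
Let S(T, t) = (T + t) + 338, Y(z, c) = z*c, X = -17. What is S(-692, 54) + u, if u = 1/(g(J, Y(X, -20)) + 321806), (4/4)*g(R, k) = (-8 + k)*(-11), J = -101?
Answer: -95446199/318154 ≈ -300.00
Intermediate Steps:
Y(z, c) = c*z
g(R, k) = 88 - 11*k (g(R, k) = (-8 + k)*(-11) = 88 - 11*k)
u = 1/318154 (u = 1/((88 - (-220)*(-17)) + 321806) = 1/((88 - 11*340) + 321806) = 1/((88 - 3740) + 321806) = 1/(-3652 + 321806) = 1/318154 ≈ 3.1431e-6)
S(T, t) = 338 + T + t
S(-692, 54) + u = (338 - 692 + 54) + 1/318154 = -300 + 1/318154 = -95446199/318154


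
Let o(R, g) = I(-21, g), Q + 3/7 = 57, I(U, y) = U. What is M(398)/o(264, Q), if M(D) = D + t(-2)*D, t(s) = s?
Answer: 398/21 ≈ 18.952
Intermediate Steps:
Q = 396/7 (Q = -3/7 + 57 = 396/7 ≈ 56.571)
o(R, g) = -21
M(D) = -D (M(D) = D - 2*D = -D)
M(398)/o(264, Q) = -1*398/(-21) = -398*(-1/21) = 398/21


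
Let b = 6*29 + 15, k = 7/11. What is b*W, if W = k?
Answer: 1323/11 ≈ 120.27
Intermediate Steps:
k = 7/11 (k = 7*(1/11) = 7/11 ≈ 0.63636)
b = 189 (b = 174 + 15 = 189)
W = 7/11 ≈ 0.63636
b*W = 189*(7/11) = 1323/11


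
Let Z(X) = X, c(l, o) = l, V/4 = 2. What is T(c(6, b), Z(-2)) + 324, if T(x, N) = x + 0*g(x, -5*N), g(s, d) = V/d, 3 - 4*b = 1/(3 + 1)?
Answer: 330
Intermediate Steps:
V = 8 (V = 4*2 = 8)
b = 11/16 (b = 3/4 - 1/(4*(3 + 1)) = 3/4 - 1/4/4 = 3/4 - 1/4*1/4 = 3/4 - 1/16 = 11/16 ≈ 0.68750)
g(s, d) = 8/d
T(x, N) = x (T(x, N) = x + 0*(8/((-5*N))) = x + 0*(8*(-1/(5*N))) = x + 0*(-8/(5*N)) = x + 0 = x)
T(c(6, b), Z(-2)) + 324 = 6 + 324 = 330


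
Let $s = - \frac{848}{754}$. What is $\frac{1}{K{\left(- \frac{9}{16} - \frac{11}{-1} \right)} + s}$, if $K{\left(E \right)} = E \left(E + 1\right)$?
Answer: $\frac{96512}{11412953} \approx 0.0084563$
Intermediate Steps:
$s = - \frac{424}{377}$ ($s = \left(-848\right) \frac{1}{754} = - \frac{424}{377} \approx -1.1247$)
$K{\left(E \right)} = E \left(1 + E\right)$
$\frac{1}{K{\left(- \frac{9}{16} - \frac{11}{-1} \right)} + s} = \frac{1}{\left(- \frac{9}{16} - \frac{11}{-1}\right) \left(1 - \left(-11 + \frac{9}{16}\right)\right) - \frac{424}{377}} = \frac{1}{\left(\left(-9\right) \frac{1}{16} - -11\right) \left(1 - - \frac{167}{16}\right) - \frac{424}{377}} = \frac{1}{\left(- \frac{9}{16} + 11\right) \left(1 + \left(- \frac{9}{16} + 11\right)\right) - \frac{424}{377}} = \frac{1}{\frac{167 \left(1 + \frac{167}{16}\right)}{16} - \frac{424}{377}} = \frac{1}{\frac{167}{16} \cdot \frac{183}{16} - \frac{424}{377}} = \frac{1}{\frac{30561}{256} - \frac{424}{377}} = \frac{1}{\frac{11412953}{96512}} = \frac{96512}{11412953}$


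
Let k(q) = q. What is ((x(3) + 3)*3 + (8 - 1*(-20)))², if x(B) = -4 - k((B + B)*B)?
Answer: 841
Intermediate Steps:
x(B) = -4 - 2*B² (x(B) = -4 - (B + B)*B = -4 - 2*B*B = -4 - 2*B²)
((x(3) + 3)*3 + (8 - 1*(-20)))² = (((-4 - 2*3²) + 3)*3 + (8 - 1*(-20)))² = (((-4 - 2*9) + 3)*3 + (8 + 20))² = (((-4 - 18) + 3)*3 + 28)² = ((-22 + 3)*3 + 28)² = (-19*3 + 28)² = (-57 + 28)² = (-29)² = 841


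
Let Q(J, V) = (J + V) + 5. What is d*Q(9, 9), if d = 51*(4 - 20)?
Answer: -18768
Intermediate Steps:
Q(J, V) = 5 + J + V
d = -816 (d = 51*(-16) = -816)
d*Q(9, 9) = -816*(5 + 9 + 9) = -816*23 = -18768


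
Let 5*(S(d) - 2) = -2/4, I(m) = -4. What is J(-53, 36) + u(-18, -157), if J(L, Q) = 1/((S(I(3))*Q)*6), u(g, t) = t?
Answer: -322159/2052 ≈ -157.00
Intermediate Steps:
S(d) = 19/10 (S(d) = 2 + (-2/4)/5 = 2 + (-2*1/4)/5 = 2 + (1/5)*(-1/2) = 2 - 1/10 = 19/10)
J(L, Q) = 5/(57*Q) (J(L, Q) = 1/((19*Q/10)*6) = 1/(57*Q/5) = 5/(57*Q))
J(-53, 36) + u(-18, -157) = (5/57)/36 - 157 = (5/57)*(1/36) - 157 = 5/2052 - 157 = -322159/2052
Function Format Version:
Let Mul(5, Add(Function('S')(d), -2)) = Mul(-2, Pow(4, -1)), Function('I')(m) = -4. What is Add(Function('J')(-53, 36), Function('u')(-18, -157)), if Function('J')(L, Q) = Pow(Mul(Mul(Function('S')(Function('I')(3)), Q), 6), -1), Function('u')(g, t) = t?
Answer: Rational(-322159, 2052) ≈ -157.00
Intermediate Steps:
Function('S')(d) = Rational(19, 10) (Function('S')(d) = Add(2, Mul(Rational(1, 5), Mul(-2, Pow(4, -1)))) = Add(2, Mul(Rational(1, 5), Mul(-2, Rational(1, 4)))) = Add(2, Mul(Rational(1, 5), Rational(-1, 2))) = Add(2, Rational(-1, 10)) = Rational(19, 10))
Function('J')(L, Q) = Mul(Rational(5, 57), Pow(Q, -1)) (Function('J')(L, Q) = Pow(Mul(Mul(Rational(19, 10), Q), 6), -1) = Pow(Mul(Rational(57, 5), Q), -1) = Mul(Rational(5, 57), Pow(Q, -1)))
Add(Function('J')(-53, 36), Function('u')(-18, -157)) = Add(Mul(Rational(5, 57), Pow(36, -1)), -157) = Add(Mul(Rational(5, 57), Rational(1, 36)), -157) = Add(Rational(5, 2052), -157) = Rational(-322159, 2052)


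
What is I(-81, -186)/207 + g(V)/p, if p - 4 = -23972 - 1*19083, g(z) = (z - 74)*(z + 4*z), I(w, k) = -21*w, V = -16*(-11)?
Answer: 6072159/990173 ≈ 6.1324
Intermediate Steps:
V = 176
g(z) = 5*z*(-74 + z) (g(z) = (-74 + z)*(5*z) = 5*z*(-74 + z))
p = -43051 (p = 4 + (-23972 - 1*19083) = 4 + (-23972 - 19083) = 4 - 43055 = -43051)
I(-81, -186)/207 + g(V)/p = -21*(-81)/207 + (5*176*(-74 + 176))/(-43051) = 1701*(1/207) + (5*176*102)*(-1/43051) = 189/23 + 89760*(-1/43051) = 189/23 - 89760/43051 = 6072159/990173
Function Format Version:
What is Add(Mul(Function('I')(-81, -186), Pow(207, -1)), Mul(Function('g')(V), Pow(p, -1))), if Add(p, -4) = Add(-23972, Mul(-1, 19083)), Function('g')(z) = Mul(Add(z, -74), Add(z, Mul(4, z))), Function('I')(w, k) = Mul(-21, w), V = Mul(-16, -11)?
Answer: Rational(6072159, 990173) ≈ 6.1324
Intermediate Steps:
V = 176
Function('g')(z) = Mul(5, z, Add(-74, z)) (Function('g')(z) = Mul(Add(-74, z), Mul(5, z)) = Mul(5, z, Add(-74, z)))
p = -43051 (p = Add(4, Add(-23972, Mul(-1, 19083))) = Add(4, Add(-23972, -19083)) = Add(4, -43055) = -43051)
Add(Mul(Function('I')(-81, -186), Pow(207, -1)), Mul(Function('g')(V), Pow(p, -1))) = Add(Mul(Mul(-21, -81), Pow(207, -1)), Mul(Mul(5, 176, Add(-74, 176)), Pow(-43051, -1))) = Add(Mul(1701, Rational(1, 207)), Mul(Mul(5, 176, 102), Rational(-1, 43051))) = Add(Rational(189, 23), Mul(89760, Rational(-1, 43051))) = Add(Rational(189, 23), Rational(-89760, 43051)) = Rational(6072159, 990173)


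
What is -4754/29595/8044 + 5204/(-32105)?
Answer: -123902821189/764298628890 ≈ -0.16211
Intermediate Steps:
-4754/29595/8044 + 5204/(-32105) = -4754*1/29595*(1/8044) + 5204*(-1/32105) = -4754/29595*1/8044 - 5204/32105 = -2377/119031090 - 5204/32105 = -123902821189/764298628890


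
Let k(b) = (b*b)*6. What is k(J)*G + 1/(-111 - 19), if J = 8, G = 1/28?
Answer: 12473/910 ≈ 13.707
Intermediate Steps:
G = 1/28 ≈ 0.035714
k(b) = 6*b² (k(b) = b²*6 = 6*b²)
k(J)*G + 1/(-111 - 19) = (6*8²)*(1/28) + 1/(-111 - 19) = (6*64)*(1/28) + 1/(-130) = 384*(1/28) - 1/130 = 96/7 - 1/130 = 12473/910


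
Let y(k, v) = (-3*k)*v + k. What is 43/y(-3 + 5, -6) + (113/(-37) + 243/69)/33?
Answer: 1222693/1067154 ≈ 1.1458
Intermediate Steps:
y(k, v) = k - 3*k*v (y(k, v) = -3*k*v + k = k - 3*k*v)
43/y(-3 + 5, -6) + (113/(-37) + 243/69)/33 = 43/(((-3 + 5)*(1 - 3*(-6)))) + (113/(-37) + 243/69)/33 = 43/((2*(1 + 18))) + (113*(-1/37) + 243*(1/69))*(1/33) = 43/((2*19)) + (-113/37 + 81/23)*(1/33) = 43/38 + (398/851)*(1/33) = 43*(1/38) + 398/28083 = 43/38 + 398/28083 = 1222693/1067154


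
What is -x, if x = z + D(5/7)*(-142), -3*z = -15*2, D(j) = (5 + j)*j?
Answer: 27910/49 ≈ 569.59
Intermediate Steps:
D(j) = j*(5 + j)
z = 10 (z = -(-5)*2 = -⅓*(-30) = 10)
x = -27910/49 (x = 10 + ((5/7)*(5 + 5/7))*(-142) = 10 + ((5*(⅐))*(5 + 5*(⅐)))*(-142) = 10 + (5*(5 + 5/7)/7)*(-142) = 10 + ((5/7)*(40/7))*(-142) = 10 + (200/49)*(-142) = 10 - 28400/49 = -27910/49 ≈ -569.59)
-x = -1*(-27910/49) = 27910/49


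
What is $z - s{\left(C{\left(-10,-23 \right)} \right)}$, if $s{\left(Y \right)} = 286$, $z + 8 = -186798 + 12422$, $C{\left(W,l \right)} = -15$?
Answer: $-174670$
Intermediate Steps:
$z = -174384$ ($z = -8 + \left(-186798 + 12422\right) = -8 - 174376 = -174384$)
$z - s{\left(C{\left(-10,-23 \right)} \right)} = -174384 - 286 = -174670$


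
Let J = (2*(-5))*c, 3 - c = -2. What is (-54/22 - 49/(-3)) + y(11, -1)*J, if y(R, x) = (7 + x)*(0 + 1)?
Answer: -9442/33 ≈ -286.12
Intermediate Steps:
c = 5 (c = 3 - 1*(-2) = 3 + 2 = 5)
y(R, x) = 7 + x (y(R, x) = (7 + x)*1 = 7 + x)
J = -50 (J = (2*(-5))*5 = -10*5 = -50)
(-54/22 - 49/(-3)) + y(11, -1)*J = (-54/22 - 49/(-3)) + (7 - 1)*(-50) = (-54*1/22 - 49*(-⅓)) + 6*(-50) = (-27/11 + 49/3) - 300 = 458/33 - 300 = -9442/33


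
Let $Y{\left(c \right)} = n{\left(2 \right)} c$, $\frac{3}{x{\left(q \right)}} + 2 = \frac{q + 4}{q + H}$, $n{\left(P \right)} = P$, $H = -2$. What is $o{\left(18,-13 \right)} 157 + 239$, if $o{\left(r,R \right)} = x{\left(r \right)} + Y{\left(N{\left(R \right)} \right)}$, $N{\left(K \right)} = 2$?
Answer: $\frac{567}{5} \approx 113.4$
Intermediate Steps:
$x{\left(q \right)} = \frac{3}{-2 + \frac{4 + q}{-2 + q}}$ ($x{\left(q \right)} = \frac{3}{-2 + \frac{q + 4}{q - 2}} = \frac{3}{-2 + \frac{4 + q}{-2 + q}}$)
$Y{\left(c \right)} = 2 c$
$o{\left(r,R \right)} = 4 + \frac{3 \left(2 - r\right)}{-8 + r}$ ($o{\left(r,R \right)} = \frac{3 \left(2 - r\right)}{-8 + r} + 2 \cdot 2 = \frac{3 \left(2 - r\right)}{-8 + r} + 4 = 4 + \frac{3 \left(2 - r\right)}{-8 + r}$)
$o{\left(18,-13 \right)} 157 + 239 = \frac{-26 + 18}{-8 + 18} \cdot 157 + 239 = \frac{1}{10} \left(-8\right) 157 + 239 = \left(- \frac{4}{5}\right) 157 + 239 = - \frac{628}{5} + 239 = \frac{567}{5}$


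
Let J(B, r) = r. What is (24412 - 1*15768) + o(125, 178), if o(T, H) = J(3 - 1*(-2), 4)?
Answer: 8648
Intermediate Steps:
o(T, H) = 4
(24412 - 1*15768) + o(125, 178) = (24412 - 1*15768) + 4 = (24412 - 15768) + 4 = 8644 + 4 = 8648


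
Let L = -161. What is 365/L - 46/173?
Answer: -70551/27853 ≈ -2.5330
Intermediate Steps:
365/L - 46/173 = 365/(-161) - 46/173 = 365*(-1/161) - 46*1/173 = -365/161 - 46/173 = -70551/27853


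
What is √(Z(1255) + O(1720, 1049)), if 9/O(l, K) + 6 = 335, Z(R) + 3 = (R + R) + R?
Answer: 3*√45245067/329 ≈ 61.335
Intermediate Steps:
Z(R) = -3 + 3*R (Z(R) = -3 + ((R + R) + R) = -3 + (2*R + R) = -3 + 3*R)
O(l, K) = 9/329 (O(l, K) = 9/(-6 + 335) = 9/329)
√(Z(1255) + O(1720, 1049)) = √((-3 + 3*1255) + 9/329) = √((-3 + 3765) + 9/329) = √(3762 + 9/329) = √(1237707/329) = 3*√45245067/329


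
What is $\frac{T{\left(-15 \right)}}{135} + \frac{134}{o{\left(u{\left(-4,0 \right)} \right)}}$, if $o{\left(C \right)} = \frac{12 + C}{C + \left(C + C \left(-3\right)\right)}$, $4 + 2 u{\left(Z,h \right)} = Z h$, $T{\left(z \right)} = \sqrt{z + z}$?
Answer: $\frac{134}{5} + \frac{i \sqrt{30}}{135} \approx 26.8 + 0.040572 i$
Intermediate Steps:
$T{\left(z \right)} = \sqrt{2} \sqrt{z}$ ($T{\left(z \right)} = \sqrt{2 z} = \sqrt{2} \sqrt{z}$)
$u{\left(Z,h \right)} = -2 + \frac{Z h}{2}$
$o{\left(C \right)} = - \frac{12 + C}{C}$ ($o{\left(C \right)} = \frac{12 + C}{C + \left(C - 3 C\right)} = \frac{12 + C}{C - 2 C} = \frac{12 + C}{\left(-1\right) C} = \left(12 + C\right) \left(- \frac{1}{C}\right) = - \frac{12 + C}{C}$)
$\frac{T{\left(-15 \right)}}{135} + \frac{134}{o{\left(u{\left(-4,0 \right)} \right)}} = \frac{\sqrt{2} \sqrt{-15}}{135} + \frac{134}{\frac{1}{-2 + \frac{1}{2} \left(-4\right) 0} \left(-12 - \left(-2 + \frac{1}{2} \left(-4\right) 0\right)\right)} = \sqrt{2} i \sqrt{15} \cdot \frac{1}{135} + \frac{134}{\frac{1}{-2 + 0} \left(-12 - \left(-2 + 0\right)\right)} = i \sqrt{30} \cdot \frac{1}{135} + \frac{134}{\frac{1}{-2} \left(-12 - -2\right)} = \frac{i \sqrt{30}}{135} + \frac{134}{\left(- \frac{1}{2}\right) \left(-12 + 2\right)} = \frac{i \sqrt{30}}{135} + \frac{134}{\left(- \frac{1}{2}\right) \left(-10\right)} = \frac{i \sqrt{30}}{135} + \frac{134}{5} = \frac{134}{5} + \frac{i \sqrt{30}}{135}$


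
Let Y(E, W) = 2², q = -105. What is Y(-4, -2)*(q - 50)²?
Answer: 96100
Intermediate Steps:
Y(E, W) = 4
Y(-4, -2)*(q - 50)² = 4*(-105 - 50)² = 4*(-155)² = 4*24025 = 96100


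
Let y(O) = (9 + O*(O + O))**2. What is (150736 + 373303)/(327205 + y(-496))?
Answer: 524039/242104672886 ≈ 2.1645e-6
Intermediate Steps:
y(O) = (9 + 2*O**2)**2 (y(O) = (9 + O*(2*O))**2 = (9 + 2*O**2)**2)
(150736 + 373303)/(327205 + y(-496)) = (150736 + 373303)/(327205 + (9 + 2*(-496)**2)**2) = 524039/(327205 + (9 + 2*246016)**2) = 524039/(327205 + (9 + 492032)**2) = 524039/(327205 + 492041**2) = 524039/(327205 + 242104345681) = 524039/242104672886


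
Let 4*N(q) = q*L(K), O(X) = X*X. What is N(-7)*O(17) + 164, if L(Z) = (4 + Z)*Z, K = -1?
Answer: 6725/4 ≈ 1681.3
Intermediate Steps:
O(X) = X²
L(Z) = Z*(4 + Z)
N(q) = -3*q/4 (N(q) = (q*(-(4 - 1)))/4 = (q*(-1*3))/4 = (q*(-3))/4 = (-3*q)/4 = -3*q/4)
N(-7)*O(17) + 164 = -¾*(-7)*17² + 164 = (21/4)*289 + 164 = 6069/4 + 164 = 6725/4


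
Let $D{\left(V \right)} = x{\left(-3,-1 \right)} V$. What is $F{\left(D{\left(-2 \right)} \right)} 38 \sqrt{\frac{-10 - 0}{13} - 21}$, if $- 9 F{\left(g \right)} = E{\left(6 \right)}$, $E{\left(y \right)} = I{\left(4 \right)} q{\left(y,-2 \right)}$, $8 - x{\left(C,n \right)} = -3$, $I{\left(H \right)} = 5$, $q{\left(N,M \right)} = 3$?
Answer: $- \frac{190 i \sqrt{3679}}{39} \approx - 295.5 i$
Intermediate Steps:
$x{\left(C,n \right)} = 11$ ($x{\left(C,n \right)} = 8 - -3 = 8 + 3 = 11$)
$D{\left(V \right)} = 11 V$
$E{\left(y \right)} = 15$ ($E{\left(y \right)} = 5 \cdot 3 = 15$)
$F{\left(g \right)} = - \frac{5}{3}$ ($F{\left(g \right)} = \left(- \frac{1}{9}\right) 15 = - \frac{5}{3}$)
$F{\left(D{\left(-2 \right)} \right)} 38 \sqrt{\frac{-10 - 0}{13} - 21} = \left(- \frac{5}{3}\right) 38 \sqrt{\frac{-10 - 0}{13} - 21} = - \frac{190 \sqrt{\left(-10 + 0\right) \frac{1}{13} - 21}}{3} = - \frac{190 \sqrt{\left(-10\right) \frac{1}{13} - 21}}{3} = - \frac{190 \sqrt{- \frac{10}{13} - 21}}{3} = - \frac{190 \sqrt{- \frac{283}{13}}}{3} = - \frac{190 \frac{i \sqrt{3679}}{13}}{3} = - \frac{190 i \sqrt{3679}}{39}$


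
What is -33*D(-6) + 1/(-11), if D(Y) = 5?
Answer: -1816/11 ≈ -165.09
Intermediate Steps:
-33*D(-6) + 1/(-11) = -33*5 + 1/(-11) = -165 - 1/11 = -1816/11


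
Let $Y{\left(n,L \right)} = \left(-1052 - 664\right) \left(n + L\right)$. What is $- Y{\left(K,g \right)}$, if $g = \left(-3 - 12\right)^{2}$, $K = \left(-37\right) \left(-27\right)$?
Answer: $2100384$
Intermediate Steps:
$K = 999$
$g = 225$ ($g = \left(-15\right)^{2} = 225$)
$Y{\left(n,L \right)} = - 1716 L - 1716 n$ ($Y{\left(n,L \right)} = - 1716 \left(L + n\right) = - 1716 L - 1716 n$)
$- Y{\left(K,g \right)} = - (\left(-1716\right) 225 - 1714284) = - (-386100 - 1714284) = \left(-1\right) \left(-2100384\right) = 2100384$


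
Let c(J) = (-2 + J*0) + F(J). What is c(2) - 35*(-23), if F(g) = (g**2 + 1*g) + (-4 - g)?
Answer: 803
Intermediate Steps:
F(g) = -4 + g**2 (F(g) = (g**2 + g) + (-4 - g) = (g + g**2) + (-4 - g) = -4 + g**2)
c(J) = -6 + J**2 (c(J) = (-2 + J*0) + (-4 + J**2) = (-2 + 0) + (-4 + J**2) = -2 + (-4 + J**2) = -6 + J**2)
c(2) - 35*(-23) = (-6 + 2**2) - 35*(-23) = (-6 + 4) + 805 = -2 + 805 = 803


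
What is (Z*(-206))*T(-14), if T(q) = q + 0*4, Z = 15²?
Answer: 648900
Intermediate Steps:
Z = 225
T(q) = q (T(q) = q + 0 = q)
(Z*(-206))*T(-14) = (225*(-206))*(-14) = -46350*(-14) = 648900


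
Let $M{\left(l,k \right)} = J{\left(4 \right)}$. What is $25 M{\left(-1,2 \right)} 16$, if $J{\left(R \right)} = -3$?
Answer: $-1200$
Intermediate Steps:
$M{\left(l,k \right)} = -3$
$25 M{\left(-1,2 \right)} 16 = 25 \left(-3\right) 16 = \left(-75\right) 16 = -1200$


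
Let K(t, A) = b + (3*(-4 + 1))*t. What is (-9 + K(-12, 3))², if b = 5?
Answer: 10816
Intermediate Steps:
K(t, A) = 5 - 9*t (K(t, A) = 5 + (3*(-4 + 1))*t = 5 + (3*(-3))*t = 5 - 9*t)
(-9 + K(-12, 3))² = (-9 + (5 - 9*(-12)))² = (-9 + (5 + 108))² = (-9 + 113)² = 104² = 10816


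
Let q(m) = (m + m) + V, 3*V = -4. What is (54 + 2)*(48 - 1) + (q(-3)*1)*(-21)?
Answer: 2786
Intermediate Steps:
V = -4/3 (V = (⅓)*(-4) = -4/3 ≈ -1.3333)
q(m) = -4/3 + 2*m (q(m) = (m + m) - 4/3 = 2*m - 4/3 = -4/3 + 2*m)
(54 + 2)*(48 - 1) + (q(-3)*1)*(-21) = (54 + 2)*(48 - 1) + ((-4/3 + 2*(-3))*1)*(-21) = 56*47 + ((-4/3 - 6)*1)*(-21) = 2632 - 22/3*1*(-21) = 2632 - 22/3*(-21) = 2632 + 154 = 2786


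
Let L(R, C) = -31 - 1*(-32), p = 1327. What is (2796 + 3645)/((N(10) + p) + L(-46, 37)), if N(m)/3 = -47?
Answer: 6441/1187 ≈ 5.4263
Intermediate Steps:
N(m) = -141 (N(m) = 3*(-47) = -141)
L(R, C) = 1 (L(R, C) = -31 + 32 = 1)
(2796 + 3645)/((N(10) + p) + L(-46, 37)) = (2796 + 3645)/((-141 + 1327) + 1) = 6441/(1186 + 1) = 6441/1187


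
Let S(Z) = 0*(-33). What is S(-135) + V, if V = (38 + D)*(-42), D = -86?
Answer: 2016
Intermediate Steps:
S(Z) = 0
V = 2016 (V = (38 - 86)*(-42) = -48*(-42) = 2016)
S(-135) + V = 0 + 2016 = 2016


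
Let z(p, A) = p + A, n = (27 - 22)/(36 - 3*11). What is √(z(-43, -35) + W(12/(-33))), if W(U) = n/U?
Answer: I*√2973/6 ≈ 9.0875*I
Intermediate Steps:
n = 5/3 (n = 5/(36 - 33) = 5/3 ≈ 1.6667)
W(U) = 5/(3*U)
z(p, A) = A + p
√(z(-43, -35) + W(12/(-33))) = √((-35 - 43) + 5/(3*((12/(-33))))) = √(-78 + 5/(3*((12*(-1/33))))) = √(-78 + 5/(3*(-4/11))) = √(-78 + (5/3)*(-11/4)) = √(-78 - 55/12) = √(-991/12) = I*√2973/6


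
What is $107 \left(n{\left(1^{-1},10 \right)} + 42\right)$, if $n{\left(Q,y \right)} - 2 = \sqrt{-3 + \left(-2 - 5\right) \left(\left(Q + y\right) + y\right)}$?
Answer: $4708 + 535 i \sqrt{6} \approx 4708.0 + 1310.5 i$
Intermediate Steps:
$n{\left(Q,y \right)} = 2 + \sqrt{-3 - 14 y - 7 Q}$ ($n{\left(Q,y \right)} = 2 + \sqrt{-3 + \left(-2 - 5\right) \left(\left(Q + y\right) + y\right)} = 2 + \sqrt{-3 - 7 \left(Q + 2 y\right)} = 2 + \sqrt{-3 - \left(7 Q + 14 y\right)} = 2 + \sqrt{-3 - 14 y - 7 Q}$)
$107 \left(n{\left(1^{-1},10 \right)} + 42\right) = 107 \left(\left(2 + \sqrt{-3 - 140 - \frac{7}{1}}\right) + 42\right) = 107 \left(\left(2 + \sqrt{-3 - 140 - 7}\right) + 42\right) = 107 \left(\left(2 + \sqrt{-150}\right) + 42\right) = 107 \left(\left(2 + 5 i \sqrt{6}\right) + 42\right) = 107 \left(44 + 5 i \sqrt{6}\right) = 4708 + 535 i \sqrt{6}$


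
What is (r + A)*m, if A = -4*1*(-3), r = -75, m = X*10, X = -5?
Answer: 3150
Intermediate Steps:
m = -50 (m = -5*10 = -50)
A = 12 (A = -4*(-3) = 12)
(r + A)*m = (-75 + 12)*(-50) = -63*(-50) = 3150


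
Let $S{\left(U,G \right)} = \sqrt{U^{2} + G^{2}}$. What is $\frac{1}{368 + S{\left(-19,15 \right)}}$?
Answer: $\frac{184}{67419} - \frac{\sqrt{586}}{134838} \approx 0.0025497$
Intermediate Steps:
$S{\left(U,G \right)} = \sqrt{G^{2} + U^{2}}$
$\frac{1}{368 + S{\left(-19,15 \right)}} = \frac{1}{368 + \sqrt{15^{2} + \left(-19\right)^{2}}} = \frac{1}{368 + \sqrt{225 + 361}} = \frac{1}{368 + \sqrt{586}}$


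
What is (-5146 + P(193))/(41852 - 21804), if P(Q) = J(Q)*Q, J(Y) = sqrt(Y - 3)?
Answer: -2573/10024 + 193*sqrt(190)/20048 ≈ -0.12399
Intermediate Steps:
J(Y) = sqrt(-3 + Y)
P(Q) = Q*sqrt(-3 + Q) (P(Q) = sqrt(-3 + Q)*Q = Q*sqrt(-3 + Q))
(-5146 + P(193))/(41852 - 21804) = (-5146 + 193*sqrt(-3 + 193))/(41852 - 21804) = (-5146 + 193*sqrt(190))/20048 = (-5146 + 193*sqrt(190))*(1/20048) = -2573/10024 + 193*sqrt(190)/20048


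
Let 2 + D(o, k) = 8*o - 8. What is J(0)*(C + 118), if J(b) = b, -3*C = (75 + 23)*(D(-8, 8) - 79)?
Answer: 0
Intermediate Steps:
D(o, k) = -10 + 8*o (D(o, k) = -2 + (8*o - 8) = -2 + (-8 + 8*o) = -10 + 8*o)
C = 4998 (C = -(75 + 23)*((-10 + 8*(-8)) - 79)/3 = -98*((-10 - 64) - 79)/3 = -98*(-74 - 79)/3 = -98*(-153)/3 = -⅓*(-14994) = 4998)
J(0)*(C + 118) = 0*(4998 + 118) = 0*5116 = 0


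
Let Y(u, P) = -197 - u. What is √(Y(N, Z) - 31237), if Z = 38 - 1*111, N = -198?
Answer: 2*I*√7809 ≈ 176.74*I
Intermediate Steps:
Z = -73 (Z = 38 - 111 = -73)
√(Y(N, Z) - 31237) = √((-197 - 1*(-198)) - 31237) = √((-197 + 198) - 31237) = √(1 - 31237) = √(-31236) = 2*I*√7809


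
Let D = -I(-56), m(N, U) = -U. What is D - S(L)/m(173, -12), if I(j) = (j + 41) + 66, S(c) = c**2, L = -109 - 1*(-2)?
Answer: -12061/12 ≈ -1005.1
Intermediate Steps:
L = -107 (L = -109 + 2 = -107)
I(j) = 107 + j (I(j) = (41 + j) + 66 = 107 + j)
D = -51 (D = -(107 - 56) = -1*51 = -51)
D - S(L)/m(173, -12) = -51 - (-107)**2/((-1*(-12))) = -51 - 11449/12 = -12061/12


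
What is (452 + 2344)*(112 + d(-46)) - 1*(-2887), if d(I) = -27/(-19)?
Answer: 6080233/19 ≈ 3.2001e+5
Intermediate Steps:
d(I) = 27/19 (d(I) = -27*(-1/19) = 27/19)
(452 + 2344)*(112 + d(-46)) - 1*(-2887) = (452 + 2344)*(112 + 27/19) - 1*(-2887) = 2796*(2155/19) + 2887 = 6025380/19 + 2887 = 6080233/19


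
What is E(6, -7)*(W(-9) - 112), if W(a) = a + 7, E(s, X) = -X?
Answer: -798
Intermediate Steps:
W(a) = 7 + a
E(6, -7)*(W(-9) - 112) = (-1*(-7))*((7 - 9) - 112) = 7*(-2 - 112) = 7*(-114) = -798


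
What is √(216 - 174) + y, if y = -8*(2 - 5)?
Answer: 24 + √42 ≈ 30.481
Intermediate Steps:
y = 24 (y = -8*(-3) = 24)
√(216 - 174) + y = √(216 - 174) + 24 = √42 + 24 = 24 + √42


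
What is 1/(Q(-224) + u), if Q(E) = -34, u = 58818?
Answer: 1/58784 ≈ 1.7011e-5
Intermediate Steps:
1/(Q(-224) + u) = 1/(-34 + 58818) = 1/58784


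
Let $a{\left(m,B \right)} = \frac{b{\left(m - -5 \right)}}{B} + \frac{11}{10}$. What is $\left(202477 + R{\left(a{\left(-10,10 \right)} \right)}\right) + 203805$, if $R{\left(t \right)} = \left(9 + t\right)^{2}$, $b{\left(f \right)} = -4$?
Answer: $\frac{40637609}{100} \approx 4.0638 \cdot 10^{5}$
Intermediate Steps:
$a{\left(m,B \right)} = \frac{11}{10} - \frac{4}{B}$ ($a{\left(m,B \right)} = - \frac{4}{B} + \frac{11}{10} = \frac{11}{10} - \frac{4}{B}$)
$\left(202477 + R{\left(a{\left(-10,10 \right)} \right)}\right) + 203805 = \left(202477 + \left(9 + \left(\frac{11}{10} - \frac{4}{10}\right)\right)^{2}\right) + 203805 = \left(202477 + \left(9 + \left(\frac{11}{10} - \frac{2}{5}\right)\right)^{2}\right) + 203805 = \left(202477 + \left(9 + \frac{7}{10}\right)^{2}\right) + 203805 = \left(202477 + \left(\frac{97}{10}\right)^{2}\right) + 203805 = \left(202477 + \frac{9409}{100}\right) + 203805 = \frac{20257109}{100} + 203805 = \frac{40637609}{100}$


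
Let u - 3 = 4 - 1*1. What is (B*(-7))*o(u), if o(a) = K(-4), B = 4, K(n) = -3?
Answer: 84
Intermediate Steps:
u = 6 (u = 3 + (4 - 1*1) = 3 + (4 - 1) = 3 + 3 = 6)
o(a) = -3
(B*(-7))*o(u) = (4*(-7))*(-3) = -28*(-3) = 84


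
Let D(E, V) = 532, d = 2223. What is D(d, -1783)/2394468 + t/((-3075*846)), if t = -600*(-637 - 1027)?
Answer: -442454237/1153534959 ≈ -0.38356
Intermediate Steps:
t = 998400 (t = -600*(-1664) = 998400)
D(d, -1783)/2394468 + t/((-3075*846)) = 532/2394468 + 998400/((-3075*846)) = 532*(1/2394468) + 998400/(-2601450) = 133/598617 + 998400*(-1/2601450) = 133/598617 - 6656/17343 = -442454237/1153534959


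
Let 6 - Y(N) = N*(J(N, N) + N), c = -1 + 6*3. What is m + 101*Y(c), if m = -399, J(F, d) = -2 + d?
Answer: -54737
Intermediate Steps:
c = 17 (c = -1 + 18 = 17)
Y(N) = 6 - N*(-2 + 2*N) (Y(N) = 6 - N*((-2 + N) + N) = 6 - N*(-2 + 2*N))
m + 101*Y(c) = -399 + 101*(6 - 2*17² + 2*17) = -399 + 101*(6 - 2*289 + 34) = -399 + 101*(6 - 578 + 34) = -399 + 101*(-538) = -399 - 54338 = -54737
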